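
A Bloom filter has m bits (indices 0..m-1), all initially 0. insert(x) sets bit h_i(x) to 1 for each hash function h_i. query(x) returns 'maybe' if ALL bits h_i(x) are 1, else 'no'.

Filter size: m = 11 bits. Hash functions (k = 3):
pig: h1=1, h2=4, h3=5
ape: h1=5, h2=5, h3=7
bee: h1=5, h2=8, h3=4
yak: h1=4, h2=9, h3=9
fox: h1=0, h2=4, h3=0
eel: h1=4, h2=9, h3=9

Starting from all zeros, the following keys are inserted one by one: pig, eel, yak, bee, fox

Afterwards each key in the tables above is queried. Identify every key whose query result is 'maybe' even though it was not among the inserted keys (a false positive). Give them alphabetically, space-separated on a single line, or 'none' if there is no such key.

Answer: none

Derivation:
Start: bits=00000000000
After insert 'pig': sets bits 1 4 5 -> bits=01001100000
After insert 'eel': sets bits 4 9 -> bits=01001100010
After insert 'yak': sets bits 4 9 -> bits=01001100010
After insert 'bee': sets bits 4 5 8 -> bits=01001100110
After insert 'fox': sets bits 0 4 -> bits=11001100110
Not inserted: ape — query each against bits=11001100110:
query ape: checks bit5=1, bit7=0 (has a 0) -> no => not a false positive
False positives (alphabetical): none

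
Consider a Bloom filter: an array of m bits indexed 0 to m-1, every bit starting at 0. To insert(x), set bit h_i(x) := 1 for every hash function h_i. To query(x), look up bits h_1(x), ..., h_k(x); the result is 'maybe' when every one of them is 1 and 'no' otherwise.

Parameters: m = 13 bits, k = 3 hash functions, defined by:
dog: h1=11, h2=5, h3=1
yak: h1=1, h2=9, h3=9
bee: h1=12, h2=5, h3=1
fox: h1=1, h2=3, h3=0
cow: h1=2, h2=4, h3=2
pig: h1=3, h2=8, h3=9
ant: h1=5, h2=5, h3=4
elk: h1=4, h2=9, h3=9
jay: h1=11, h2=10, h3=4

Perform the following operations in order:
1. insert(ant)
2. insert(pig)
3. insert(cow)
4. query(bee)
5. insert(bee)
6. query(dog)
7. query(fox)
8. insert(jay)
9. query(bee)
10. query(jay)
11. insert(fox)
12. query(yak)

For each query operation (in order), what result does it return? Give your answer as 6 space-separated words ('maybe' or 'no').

Answer: no no no maybe maybe maybe

Derivation:
Start: bits=0000000000000
Op 1: insert ant -> sets bits 4 5 -> bits=0000110000000
Op 2: insert pig -> sets bits 3 8 9 -> bits=0001110011000
Op 3: insert cow -> sets bits 2 4 -> bits=0011110011000
Op 4: query bee -> checks bit1=0, bit5=1, bit12=0 (has a 0) -> no
Op 5: insert bee -> sets bits 1 5 12 -> bits=0111110011001
Op 6: query dog -> checks bit1=1, bit5=1, bit11=0 (has a 0) -> no
Op 7: query fox -> checks bit0=0, bit1=1, bit3=1 (has a 0) -> no
Op 8: insert jay -> sets bits 4 10 11 -> bits=0111110011111
Op 9: query bee -> checks bit1=1, bit5=1, bit12=1 (all 1) -> maybe
Op 10: query jay -> checks bit4=1, bit10=1, bit11=1 (all 1) -> maybe
Op 11: insert fox -> sets bits 0 1 3 -> bits=1111110011111
Op 12: query yak -> checks bit1=1, bit9=1 (all 1) -> maybe
Query results in order: no no no maybe maybe maybe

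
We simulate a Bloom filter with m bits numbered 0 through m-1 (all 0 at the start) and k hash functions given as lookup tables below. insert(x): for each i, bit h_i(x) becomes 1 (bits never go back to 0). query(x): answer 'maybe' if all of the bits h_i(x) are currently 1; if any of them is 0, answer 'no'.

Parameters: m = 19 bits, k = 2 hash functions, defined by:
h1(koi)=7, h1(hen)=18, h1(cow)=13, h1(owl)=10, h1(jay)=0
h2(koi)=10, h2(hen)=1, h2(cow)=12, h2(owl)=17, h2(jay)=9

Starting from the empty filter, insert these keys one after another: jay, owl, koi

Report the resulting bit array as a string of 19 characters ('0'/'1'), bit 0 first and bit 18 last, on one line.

Answer: 1000000101100000010

Derivation:
Start: bits=0000000000000000000
After insert 'jay': sets bits 0 9 -> bits=1000000001000000000
After insert 'owl': sets bits 10 17 -> bits=1000000001100000010
After insert 'koi': sets bits 7 10 -> bits=1000000101100000010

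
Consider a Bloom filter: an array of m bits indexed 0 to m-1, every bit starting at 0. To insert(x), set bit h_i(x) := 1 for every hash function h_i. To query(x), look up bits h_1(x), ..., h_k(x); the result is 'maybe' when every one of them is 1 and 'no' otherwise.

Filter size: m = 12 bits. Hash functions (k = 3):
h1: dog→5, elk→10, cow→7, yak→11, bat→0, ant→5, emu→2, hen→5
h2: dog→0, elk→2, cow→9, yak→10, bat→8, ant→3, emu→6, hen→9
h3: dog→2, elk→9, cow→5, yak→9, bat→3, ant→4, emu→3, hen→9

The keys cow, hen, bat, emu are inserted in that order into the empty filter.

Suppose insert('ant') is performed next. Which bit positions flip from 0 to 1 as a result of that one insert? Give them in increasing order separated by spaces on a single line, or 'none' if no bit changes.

Answer: 4

Derivation:
Start: bits=000000000000
After insert 'cow': sets bits 5 7 9 -> bits=000001010100
After insert 'hen': sets bits 5 9 -> bits=000001010100
After insert 'bat': sets bits 0 3 8 -> bits=100101011100
After insert 'emu': sets bits 2 3 6 -> bits=101101111100
insert 'ant' would touch bits 3 4 5; currently bit3=1, bit4=0, bit5=1
Bits that are 0 among those (would change 0->1): 4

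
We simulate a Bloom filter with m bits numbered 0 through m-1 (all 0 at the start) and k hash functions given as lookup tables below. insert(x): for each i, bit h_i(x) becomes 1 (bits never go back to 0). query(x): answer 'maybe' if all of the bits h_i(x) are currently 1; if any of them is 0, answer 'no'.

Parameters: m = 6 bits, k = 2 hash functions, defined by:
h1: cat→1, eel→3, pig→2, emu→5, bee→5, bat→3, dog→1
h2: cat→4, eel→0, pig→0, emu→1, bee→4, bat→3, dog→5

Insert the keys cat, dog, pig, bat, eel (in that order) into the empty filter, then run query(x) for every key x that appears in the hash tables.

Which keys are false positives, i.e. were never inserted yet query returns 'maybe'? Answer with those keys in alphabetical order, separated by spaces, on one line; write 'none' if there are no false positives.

Answer: bee emu

Derivation:
Start: bits=000000
After insert 'cat': sets bits 1 4 -> bits=010010
After insert 'dog': sets bits 1 5 -> bits=010011
After insert 'pig': sets bits 0 2 -> bits=111011
After insert 'bat': sets bits 3 -> bits=111111
After insert 'eel': sets bits 0 3 -> bits=111111
Not inserted: bee emu — query each against bits=111111:
query bee: checks bit4=1, bit5=1 (all 1) -> maybe => FALSE POSITIVE
query emu: checks bit1=1, bit5=1 (all 1) -> maybe => FALSE POSITIVE
False positives (alphabetical): bee emu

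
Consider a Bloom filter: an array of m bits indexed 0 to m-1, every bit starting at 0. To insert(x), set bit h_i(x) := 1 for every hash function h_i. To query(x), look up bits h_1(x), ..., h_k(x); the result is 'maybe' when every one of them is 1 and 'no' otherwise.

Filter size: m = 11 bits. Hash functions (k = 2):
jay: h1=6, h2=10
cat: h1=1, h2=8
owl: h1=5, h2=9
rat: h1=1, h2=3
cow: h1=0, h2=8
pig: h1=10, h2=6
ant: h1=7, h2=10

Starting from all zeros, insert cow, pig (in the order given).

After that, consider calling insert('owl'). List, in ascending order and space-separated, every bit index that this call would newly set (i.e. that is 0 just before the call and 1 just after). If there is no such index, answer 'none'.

Answer: 5 9

Derivation:
Start: bits=00000000000
After insert 'cow': sets bits 0 8 -> bits=10000000100
After insert 'pig': sets bits 6 10 -> bits=10000010101
insert 'owl' would touch bits 5 9; currently bit5=0, bit9=0
Bits that are 0 among those (would change 0->1): 5 9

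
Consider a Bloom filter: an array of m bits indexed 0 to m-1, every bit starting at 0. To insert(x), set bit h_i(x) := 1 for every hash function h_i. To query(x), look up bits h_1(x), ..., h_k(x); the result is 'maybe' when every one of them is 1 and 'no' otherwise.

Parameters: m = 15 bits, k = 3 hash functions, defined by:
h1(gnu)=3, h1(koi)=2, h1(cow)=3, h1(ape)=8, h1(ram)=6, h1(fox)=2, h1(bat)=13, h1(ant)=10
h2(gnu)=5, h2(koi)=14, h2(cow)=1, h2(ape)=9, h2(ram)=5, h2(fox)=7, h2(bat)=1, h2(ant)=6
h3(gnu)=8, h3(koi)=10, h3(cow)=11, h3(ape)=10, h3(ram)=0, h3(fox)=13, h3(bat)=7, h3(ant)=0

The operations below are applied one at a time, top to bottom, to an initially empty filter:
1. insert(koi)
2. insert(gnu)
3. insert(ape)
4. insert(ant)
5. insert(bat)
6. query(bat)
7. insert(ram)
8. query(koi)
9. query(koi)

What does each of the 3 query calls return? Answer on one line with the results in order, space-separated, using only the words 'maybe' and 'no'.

Start: bits=000000000000000
Op 1: insert koi -> sets bits 2 10 14 -> bits=001000000010001
Op 2: insert gnu -> sets bits 3 5 8 -> bits=001101001010001
Op 3: insert ape -> sets bits 8 9 10 -> bits=001101001110001
Op 4: insert ant -> sets bits 0 6 10 -> bits=101101101110001
Op 5: insert bat -> sets bits 1 7 13 -> bits=111101111110011
Op 6: query bat -> checks bit1=1, bit7=1, bit13=1 (all 1) -> maybe
Op 7: insert ram -> sets bits 0 5 6 -> bits=111101111110011
Op 8: query koi -> checks bit2=1, bit10=1, bit14=1 (all 1) -> maybe
Op 9: query koi -> checks bit2=1, bit10=1, bit14=1 (all 1) -> maybe
Query results in order: maybe maybe maybe

Answer: maybe maybe maybe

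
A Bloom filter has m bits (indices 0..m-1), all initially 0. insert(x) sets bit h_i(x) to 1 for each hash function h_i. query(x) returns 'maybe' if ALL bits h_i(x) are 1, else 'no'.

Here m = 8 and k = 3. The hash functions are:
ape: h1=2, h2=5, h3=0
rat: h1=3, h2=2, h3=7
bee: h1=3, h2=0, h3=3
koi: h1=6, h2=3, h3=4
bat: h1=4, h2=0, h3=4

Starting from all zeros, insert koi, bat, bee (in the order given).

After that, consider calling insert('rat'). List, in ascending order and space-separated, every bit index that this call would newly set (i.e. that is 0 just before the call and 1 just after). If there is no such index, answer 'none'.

Start: bits=00000000
After insert 'koi': sets bits 3 4 6 -> bits=00011010
After insert 'bat': sets bits 0 4 -> bits=10011010
After insert 'bee': sets bits 0 3 -> bits=10011010
insert 'rat' would touch bits 2 3 7; currently bit2=0, bit3=1, bit7=0
Bits that are 0 among those (would change 0->1): 2 7

Answer: 2 7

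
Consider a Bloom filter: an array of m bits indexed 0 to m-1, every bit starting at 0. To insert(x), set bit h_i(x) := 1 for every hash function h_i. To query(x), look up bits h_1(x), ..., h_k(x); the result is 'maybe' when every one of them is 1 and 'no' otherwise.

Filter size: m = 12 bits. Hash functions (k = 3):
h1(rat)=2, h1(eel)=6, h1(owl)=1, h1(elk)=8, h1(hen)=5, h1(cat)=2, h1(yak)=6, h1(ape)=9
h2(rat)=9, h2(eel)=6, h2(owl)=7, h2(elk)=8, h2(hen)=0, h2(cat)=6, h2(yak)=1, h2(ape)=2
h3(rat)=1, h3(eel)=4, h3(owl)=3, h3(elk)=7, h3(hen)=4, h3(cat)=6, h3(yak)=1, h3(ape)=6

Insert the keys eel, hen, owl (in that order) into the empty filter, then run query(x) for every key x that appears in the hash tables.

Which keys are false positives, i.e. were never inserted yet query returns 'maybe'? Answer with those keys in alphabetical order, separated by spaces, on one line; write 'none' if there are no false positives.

Answer: yak

Derivation:
Start: bits=000000000000
After insert 'eel': sets bits 4 6 -> bits=000010100000
After insert 'hen': sets bits 0 4 5 -> bits=100011100000
After insert 'owl': sets bits 1 3 7 -> bits=110111110000
Not inserted: ape cat elk rat yak — query each against bits=110111110000:
query ape: checks bit2=0, bit6=1, bit9=0 (has a 0) -> no => not a false positive
query cat: checks bit2=0, bit6=1 (has a 0) -> no => not a false positive
query elk: checks bit7=1, bit8=0 (has a 0) -> no => not a false positive
query rat: checks bit1=1, bit2=0, bit9=0 (has a 0) -> no => not a false positive
query yak: checks bit1=1, bit6=1 (all 1) -> maybe => FALSE POSITIVE
False positives (alphabetical): yak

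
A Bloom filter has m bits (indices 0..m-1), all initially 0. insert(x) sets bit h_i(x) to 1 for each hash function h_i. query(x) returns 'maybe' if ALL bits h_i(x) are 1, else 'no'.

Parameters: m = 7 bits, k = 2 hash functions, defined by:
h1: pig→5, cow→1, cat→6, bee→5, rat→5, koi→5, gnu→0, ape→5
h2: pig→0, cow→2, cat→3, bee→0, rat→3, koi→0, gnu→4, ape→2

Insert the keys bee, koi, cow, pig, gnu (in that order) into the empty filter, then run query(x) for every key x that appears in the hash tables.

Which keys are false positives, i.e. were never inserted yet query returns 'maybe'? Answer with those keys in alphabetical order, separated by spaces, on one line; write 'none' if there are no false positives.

Answer: ape

Derivation:
Start: bits=0000000
After insert 'bee': sets bits 0 5 -> bits=1000010
After insert 'koi': sets bits 0 5 -> bits=1000010
After insert 'cow': sets bits 1 2 -> bits=1110010
After insert 'pig': sets bits 0 5 -> bits=1110010
After insert 'gnu': sets bits 0 4 -> bits=1110110
Not inserted: ape cat rat — query each against bits=1110110:
query ape: checks bit2=1, bit5=1 (all 1) -> maybe => FALSE POSITIVE
query cat: checks bit3=0, bit6=0 (has a 0) -> no => not a false positive
query rat: checks bit3=0, bit5=1 (has a 0) -> no => not a false positive
False positives (alphabetical): ape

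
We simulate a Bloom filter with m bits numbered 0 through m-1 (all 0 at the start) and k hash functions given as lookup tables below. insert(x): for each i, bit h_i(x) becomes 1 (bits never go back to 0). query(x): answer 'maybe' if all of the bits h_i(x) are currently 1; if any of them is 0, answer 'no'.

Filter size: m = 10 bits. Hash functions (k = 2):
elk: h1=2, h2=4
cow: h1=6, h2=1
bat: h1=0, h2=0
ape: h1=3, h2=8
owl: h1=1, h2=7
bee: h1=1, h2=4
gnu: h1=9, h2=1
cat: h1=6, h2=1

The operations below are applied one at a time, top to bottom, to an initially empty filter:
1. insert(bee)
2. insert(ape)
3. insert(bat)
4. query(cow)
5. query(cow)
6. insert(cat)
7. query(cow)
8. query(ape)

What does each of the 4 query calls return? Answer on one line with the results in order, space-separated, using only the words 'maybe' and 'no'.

Start: bits=0000000000
Op 1: insert bee -> sets bits 1 4 -> bits=0100100000
Op 2: insert ape -> sets bits 3 8 -> bits=0101100010
Op 3: insert bat -> sets bits 0 -> bits=1101100010
Op 4: query cow -> checks bit1=1, bit6=0 (has a 0) -> no
Op 5: query cow -> checks bit1=1, bit6=0 (has a 0) -> no
Op 6: insert cat -> sets bits 1 6 -> bits=1101101010
Op 7: query cow -> checks bit1=1, bit6=1 (all 1) -> maybe
Op 8: query ape -> checks bit3=1, bit8=1 (all 1) -> maybe
Query results in order: no no maybe maybe

Answer: no no maybe maybe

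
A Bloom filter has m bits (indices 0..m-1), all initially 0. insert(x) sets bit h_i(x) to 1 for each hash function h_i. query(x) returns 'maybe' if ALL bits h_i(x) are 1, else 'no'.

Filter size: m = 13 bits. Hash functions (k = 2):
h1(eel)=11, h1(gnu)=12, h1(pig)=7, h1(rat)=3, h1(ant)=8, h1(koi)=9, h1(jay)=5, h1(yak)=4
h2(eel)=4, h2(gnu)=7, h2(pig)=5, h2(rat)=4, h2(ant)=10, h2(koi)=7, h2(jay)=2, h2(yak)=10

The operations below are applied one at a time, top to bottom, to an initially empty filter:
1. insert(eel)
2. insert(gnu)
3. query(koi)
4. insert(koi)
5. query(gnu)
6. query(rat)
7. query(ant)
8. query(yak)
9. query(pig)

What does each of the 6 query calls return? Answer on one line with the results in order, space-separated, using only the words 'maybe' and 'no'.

Answer: no maybe no no no no

Derivation:
Start: bits=0000000000000
Op 1: insert eel -> sets bits 4 11 -> bits=0000100000010
Op 2: insert gnu -> sets bits 7 12 -> bits=0000100100011
Op 3: query koi -> checks bit7=1, bit9=0 (has a 0) -> no
Op 4: insert koi -> sets bits 7 9 -> bits=0000100101011
Op 5: query gnu -> checks bit7=1, bit12=1 (all 1) -> maybe
Op 6: query rat -> checks bit3=0, bit4=1 (has a 0) -> no
Op 7: query ant -> checks bit8=0, bit10=0 (has a 0) -> no
Op 8: query yak -> checks bit4=1, bit10=0 (has a 0) -> no
Op 9: query pig -> checks bit5=0, bit7=1 (has a 0) -> no
Query results in order: no maybe no no no no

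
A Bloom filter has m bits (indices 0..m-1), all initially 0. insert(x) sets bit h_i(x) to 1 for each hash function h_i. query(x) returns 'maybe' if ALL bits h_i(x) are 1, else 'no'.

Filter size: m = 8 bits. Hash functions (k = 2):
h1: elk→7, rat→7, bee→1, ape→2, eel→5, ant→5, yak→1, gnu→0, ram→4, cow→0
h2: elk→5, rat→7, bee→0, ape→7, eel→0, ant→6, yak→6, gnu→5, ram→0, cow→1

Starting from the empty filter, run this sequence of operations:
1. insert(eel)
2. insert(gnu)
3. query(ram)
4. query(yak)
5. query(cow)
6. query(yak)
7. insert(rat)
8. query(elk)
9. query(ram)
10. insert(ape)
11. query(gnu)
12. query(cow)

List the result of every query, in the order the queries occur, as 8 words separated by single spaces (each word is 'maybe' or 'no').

Answer: no no no no maybe no maybe no

Derivation:
Start: bits=00000000
Op 1: insert eel -> sets bits 0 5 -> bits=10000100
Op 2: insert gnu -> sets bits 0 5 -> bits=10000100
Op 3: query ram -> checks bit0=1, bit4=0 (has a 0) -> no
Op 4: query yak -> checks bit1=0, bit6=0 (has a 0) -> no
Op 5: query cow -> checks bit0=1, bit1=0 (has a 0) -> no
Op 6: query yak -> checks bit1=0, bit6=0 (has a 0) -> no
Op 7: insert rat -> sets bits 7 -> bits=10000101
Op 8: query elk -> checks bit5=1, bit7=1 (all 1) -> maybe
Op 9: query ram -> checks bit0=1, bit4=0 (has a 0) -> no
Op 10: insert ape -> sets bits 2 7 -> bits=10100101
Op 11: query gnu -> checks bit0=1, bit5=1 (all 1) -> maybe
Op 12: query cow -> checks bit0=1, bit1=0 (has a 0) -> no
Query results in order: no no no no maybe no maybe no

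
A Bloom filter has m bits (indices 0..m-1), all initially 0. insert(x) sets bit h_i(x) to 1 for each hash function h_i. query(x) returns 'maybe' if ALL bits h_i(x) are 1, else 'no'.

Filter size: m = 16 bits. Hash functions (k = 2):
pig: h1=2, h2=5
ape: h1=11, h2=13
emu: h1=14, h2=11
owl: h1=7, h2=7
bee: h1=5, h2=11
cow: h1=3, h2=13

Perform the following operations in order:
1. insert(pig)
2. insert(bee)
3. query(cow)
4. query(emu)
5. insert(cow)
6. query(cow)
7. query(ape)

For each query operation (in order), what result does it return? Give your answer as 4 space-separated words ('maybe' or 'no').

Answer: no no maybe maybe

Derivation:
Start: bits=0000000000000000
Op 1: insert pig -> sets bits 2 5 -> bits=0010010000000000
Op 2: insert bee -> sets bits 5 11 -> bits=0010010000010000
Op 3: query cow -> checks bit3=0, bit13=0 (has a 0) -> no
Op 4: query emu -> checks bit11=1, bit14=0 (has a 0) -> no
Op 5: insert cow -> sets bits 3 13 -> bits=0011010000010100
Op 6: query cow -> checks bit3=1, bit13=1 (all 1) -> maybe
Op 7: query ape -> checks bit11=1, bit13=1 (all 1) -> maybe
Query results in order: no no maybe maybe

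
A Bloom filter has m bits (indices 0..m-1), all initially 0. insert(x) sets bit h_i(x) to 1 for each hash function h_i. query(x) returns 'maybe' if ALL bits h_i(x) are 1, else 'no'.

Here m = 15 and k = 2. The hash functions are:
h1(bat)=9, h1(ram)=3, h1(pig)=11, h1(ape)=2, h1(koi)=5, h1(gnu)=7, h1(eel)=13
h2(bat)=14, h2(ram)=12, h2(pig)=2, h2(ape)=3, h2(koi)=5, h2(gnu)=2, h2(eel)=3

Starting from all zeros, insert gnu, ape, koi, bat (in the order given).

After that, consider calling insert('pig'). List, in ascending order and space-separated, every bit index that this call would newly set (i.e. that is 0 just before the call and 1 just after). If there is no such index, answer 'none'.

Answer: 11

Derivation:
Start: bits=000000000000000
After insert 'gnu': sets bits 2 7 -> bits=001000010000000
After insert 'ape': sets bits 2 3 -> bits=001100010000000
After insert 'koi': sets bits 5 -> bits=001101010000000
After insert 'bat': sets bits 9 14 -> bits=001101010100001
insert 'pig' would touch bits 2 11; currently bit2=1, bit11=0
Bits that are 0 among those (would change 0->1): 11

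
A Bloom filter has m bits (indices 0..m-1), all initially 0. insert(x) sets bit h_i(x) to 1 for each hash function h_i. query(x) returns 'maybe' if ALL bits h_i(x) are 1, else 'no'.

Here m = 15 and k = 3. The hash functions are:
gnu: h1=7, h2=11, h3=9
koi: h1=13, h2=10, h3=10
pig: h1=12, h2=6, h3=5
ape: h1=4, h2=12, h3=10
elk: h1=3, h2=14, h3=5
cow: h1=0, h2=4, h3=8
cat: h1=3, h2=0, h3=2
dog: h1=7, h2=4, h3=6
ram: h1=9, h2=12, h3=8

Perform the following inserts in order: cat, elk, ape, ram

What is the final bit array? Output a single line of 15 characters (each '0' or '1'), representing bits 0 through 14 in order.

Start: bits=000000000000000
After insert 'cat': sets bits 0 2 3 -> bits=101100000000000
After insert 'elk': sets bits 3 5 14 -> bits=101101000000001
After insert 'ape': sets bits 4 10 12 -> bits=101111000010101
After insert 'ram': sets bits 8 9 12 -> bits=101111001110101

Answer: 101111001110101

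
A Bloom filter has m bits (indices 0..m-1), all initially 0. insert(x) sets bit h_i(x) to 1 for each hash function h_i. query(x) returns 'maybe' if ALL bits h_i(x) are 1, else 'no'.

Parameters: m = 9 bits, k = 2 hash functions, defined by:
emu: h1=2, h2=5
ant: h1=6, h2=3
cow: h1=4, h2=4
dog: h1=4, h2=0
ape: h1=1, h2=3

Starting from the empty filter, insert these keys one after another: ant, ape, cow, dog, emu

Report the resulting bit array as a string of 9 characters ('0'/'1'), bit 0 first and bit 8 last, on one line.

Answer: 111111100

Derivation:
Start: bits=000000000
After insert 'ant': sets bits 3 6 -> bits=000100100
After insert 'ape': sets bits 1 3 -> bits=010100100
After insert 'cow': sets bits 4 -> bits=010110100
After insert 'dog': sets bits 0 4 -> bits=110110100
After insert 'emu': sets bits 2 5 -> bits=111111100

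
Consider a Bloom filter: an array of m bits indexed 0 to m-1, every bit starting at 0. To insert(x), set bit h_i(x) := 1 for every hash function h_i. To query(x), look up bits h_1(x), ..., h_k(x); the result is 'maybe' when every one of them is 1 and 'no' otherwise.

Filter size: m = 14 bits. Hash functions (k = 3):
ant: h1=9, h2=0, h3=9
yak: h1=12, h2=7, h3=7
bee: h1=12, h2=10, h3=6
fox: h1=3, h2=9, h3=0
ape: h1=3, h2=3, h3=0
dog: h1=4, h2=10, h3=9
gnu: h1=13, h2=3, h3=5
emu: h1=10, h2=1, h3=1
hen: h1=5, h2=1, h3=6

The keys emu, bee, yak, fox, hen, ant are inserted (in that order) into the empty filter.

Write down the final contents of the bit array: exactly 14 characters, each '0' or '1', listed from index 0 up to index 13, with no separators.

Answer: 11010111011010

Derivation:
Start: bits=00000000000000
After insert 'emu': sets bits 1 10 -> bits=01000000001000
After insert 'bee': sets bits 6 10 12 -> bits=01000010001010
After insert 'yak': sets bits 7 12 -> bits=01000011001010
After insert 'fox': sets bits 0 3 9 -> bits=11010011011010
After insert 'hen': sets bits 1 5 6 -> bits=11010111011010
After insert 'ant': sets bits 0 9 -> bits=11010111011010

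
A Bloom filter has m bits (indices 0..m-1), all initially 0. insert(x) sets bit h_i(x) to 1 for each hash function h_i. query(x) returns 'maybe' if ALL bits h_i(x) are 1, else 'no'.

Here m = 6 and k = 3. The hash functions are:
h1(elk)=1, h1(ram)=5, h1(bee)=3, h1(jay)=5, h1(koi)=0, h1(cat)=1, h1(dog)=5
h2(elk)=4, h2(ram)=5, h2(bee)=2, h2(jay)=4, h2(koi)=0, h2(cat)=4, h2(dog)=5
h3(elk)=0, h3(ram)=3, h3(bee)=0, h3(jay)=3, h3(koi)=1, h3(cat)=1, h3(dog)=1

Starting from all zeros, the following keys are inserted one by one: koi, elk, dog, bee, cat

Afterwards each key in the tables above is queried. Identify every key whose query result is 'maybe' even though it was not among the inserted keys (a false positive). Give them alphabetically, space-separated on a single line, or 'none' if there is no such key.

Answer: jay ram

Derivation:
Start: bits=000000
After insert 'koi': sets bits 0 1 -> bits=110000
After insert 'elk': sets bits 0 1 4 -> bits=110010
After insert 'dog': sets bits 1 5 -> bits=110011
After insert 'bee': sets bits 0 2 3 -> bits=111111
After insert 'cat': sets bits 1 4 -> bits=111111
Not inserted: jay ram — query each against bits=111111:
query jay: checks bit3=1, bit4=1, bit5=1 (all 1) -> maybe => FALSE POSITIVE
query ram: checks bit3=1, bit5=1 (all 1) -> maybe => FALSE POSITIVE
False positives (alphabetical): jay ram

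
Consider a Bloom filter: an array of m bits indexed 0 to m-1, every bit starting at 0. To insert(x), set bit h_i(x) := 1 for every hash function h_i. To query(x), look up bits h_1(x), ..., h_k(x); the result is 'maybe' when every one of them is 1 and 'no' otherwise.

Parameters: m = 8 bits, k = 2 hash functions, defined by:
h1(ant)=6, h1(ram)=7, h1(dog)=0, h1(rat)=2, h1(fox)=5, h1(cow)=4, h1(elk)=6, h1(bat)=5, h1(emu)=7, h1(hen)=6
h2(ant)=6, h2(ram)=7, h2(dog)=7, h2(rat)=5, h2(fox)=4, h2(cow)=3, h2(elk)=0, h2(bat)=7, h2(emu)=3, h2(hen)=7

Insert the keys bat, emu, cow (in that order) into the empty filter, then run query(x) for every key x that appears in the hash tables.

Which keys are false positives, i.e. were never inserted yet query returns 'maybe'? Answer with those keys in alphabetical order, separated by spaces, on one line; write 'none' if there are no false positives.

Answer: fox ram

Derivation:
Start: bits=00000000
After insert 'bat': sets bits 5 7 -> bits=00000101
After insert 'emu': sets bits 3 7 -> bits=00010101
After insert 'cow': sets bits 3 4 -> bits=00011101
Not inserted: ant dog elk fox hen ram rat — query each against bits=00011101:
query ant: checks bit6=0 (has a 0) -> no => not a false positive
query dog: checks bit0=0, bit7=1 (has a 0) -> no => not a false positive
query elk: checks bit0=0, bit6=0 (has a 0) -> no => not a false positive
query fox: checks bit4=1, bit5=1 (all 1) -> maybe => FALSE POSITIVE
query hen: checks bit6=0, bit7=1 (has a 0) -> no => not a false positive
query ram: checks bit7=1 (all 1) -> maybe => FALSE POSITIVE
query rat: checks bit2=0, bit5=1 (has a 0) -> no => not a false positive
False positives (alphabetical): fox ram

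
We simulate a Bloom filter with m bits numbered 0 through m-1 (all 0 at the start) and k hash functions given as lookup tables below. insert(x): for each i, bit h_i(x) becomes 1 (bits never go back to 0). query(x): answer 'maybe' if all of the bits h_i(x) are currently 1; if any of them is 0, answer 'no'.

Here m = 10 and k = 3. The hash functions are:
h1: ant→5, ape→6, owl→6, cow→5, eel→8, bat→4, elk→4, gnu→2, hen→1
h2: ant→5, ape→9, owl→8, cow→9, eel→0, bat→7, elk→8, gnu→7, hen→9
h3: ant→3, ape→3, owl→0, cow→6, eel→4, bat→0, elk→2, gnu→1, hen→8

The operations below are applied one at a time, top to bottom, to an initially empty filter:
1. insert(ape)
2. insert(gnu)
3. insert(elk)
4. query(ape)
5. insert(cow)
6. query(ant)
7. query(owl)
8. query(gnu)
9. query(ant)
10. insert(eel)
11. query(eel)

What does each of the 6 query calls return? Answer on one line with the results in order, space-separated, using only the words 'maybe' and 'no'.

Answer: maybe maybe no maybe maybe maybe

Derivation:
Start: bits=0000000000
Op 1: insert ape -> sets bits 3 6 9 -> bits=0001001001
Op 2: insert gnu -> sets bits 1 2 7 -> bits=0111001101
Op 3: insert elk -> sets bits 2 4 8 -> bits=0111101111
Op 4: query ape -> checks bit3=1, bit6=1, bit9=1 (all 1) -> maybe
Op 5: insert cow -> sets bits 5 6 9 -> bits=0111111111
Op 6: query ant -> checks bit3=1, bit5=1 (all 1) -> maybe
Op 7: query owl -> checks bit0=0, bit6=1, bit8=1 (has a 0) -> no
Op 8: query gnu -> checks bit1=1, bit2=1, bit7=1 (all 1) -> maybe
Op 9: query ant -> checks bit3=1, bit5=1 (all 1) -> maybe
Op 10: insert eel -> sets bits 0 4 8 -> bits=1111111111
Op 11: query eel -> checks bit0=1, bit4=1, bit8=1 (all 1) -> maybe
Query results in order: maybe maybe no maybe maybe maybe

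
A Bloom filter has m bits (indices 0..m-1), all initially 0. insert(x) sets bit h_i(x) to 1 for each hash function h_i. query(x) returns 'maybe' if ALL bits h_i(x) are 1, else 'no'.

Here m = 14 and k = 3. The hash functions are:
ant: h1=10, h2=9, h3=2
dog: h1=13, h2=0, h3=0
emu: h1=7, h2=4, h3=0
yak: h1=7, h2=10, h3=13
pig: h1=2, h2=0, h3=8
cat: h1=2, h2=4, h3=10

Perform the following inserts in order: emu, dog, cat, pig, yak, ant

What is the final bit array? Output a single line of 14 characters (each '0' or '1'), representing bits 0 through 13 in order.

Start: bits=00000000000000
After insert 'emu': sets bits 0 4 7 -> bits=10001001000000
After insert 'dog': sets bits 0 13 -> bits=10001001000001
After insert 'cat': sets bits 2 4 10 -> bits=10101001001001
After insert 'pig': sets bits 0 2 8 -> bits=10101001101001
After insert 'yak': sets bits 7 10 13 -> bits=10101001101001
After insert 'ant': sets bits 2 9 10 -> bits=10101001111001

Answer: 10101001111001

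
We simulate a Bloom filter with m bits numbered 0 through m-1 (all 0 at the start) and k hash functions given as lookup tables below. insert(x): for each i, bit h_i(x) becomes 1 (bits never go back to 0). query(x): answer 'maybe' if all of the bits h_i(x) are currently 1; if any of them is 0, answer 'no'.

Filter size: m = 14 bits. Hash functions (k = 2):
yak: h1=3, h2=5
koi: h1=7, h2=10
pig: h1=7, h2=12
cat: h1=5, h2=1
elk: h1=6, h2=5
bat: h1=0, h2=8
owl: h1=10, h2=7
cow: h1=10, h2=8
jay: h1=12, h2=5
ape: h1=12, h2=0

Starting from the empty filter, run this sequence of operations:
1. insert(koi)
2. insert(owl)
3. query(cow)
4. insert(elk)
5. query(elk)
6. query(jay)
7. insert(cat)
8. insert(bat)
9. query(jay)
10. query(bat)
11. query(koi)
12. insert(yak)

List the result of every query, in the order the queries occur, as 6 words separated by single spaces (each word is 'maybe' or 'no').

Start: bits=00000000000000
Op 1: insert koi -> sets bits 7 10 -> bits=00000001001000
Op 2: insert owl -> sets bits 7 10 -> bits=00000001001000
Op 3: query cow -> checks bit8=0, bit10=1 (has a 0) -> no
Op 4: insert elk -> sets bits 5 6 -> bits=00000111001000
Op 5: query elk -> checks bit5=1, bit6=1 (all 1) -> maybe
Op 6: query jay -> checks bit5=1, bit12=0 (has a 0) -> no
Op 7: insert cat -> sets bits 1 5 -> bits=01000111001000
Op 8: insert bat -> sets bits 0 8 -> bits=11000111101000
Op 9: query jay -> checks bit5=1, bit12=0 (has a 0) -> no
Op 10: query bat -> checks bit0=1, bit8=1 (all 1) -> maybe
Op 11: query koi -> checks bit7=1, bit10=1 (all 1) -> maybe
Op 12: insert yak -> sets bits 3 5 -> bits=11010111101000
Query results in order: no maybe no no maybe maybe

Answer: no maybe no no maybe maybe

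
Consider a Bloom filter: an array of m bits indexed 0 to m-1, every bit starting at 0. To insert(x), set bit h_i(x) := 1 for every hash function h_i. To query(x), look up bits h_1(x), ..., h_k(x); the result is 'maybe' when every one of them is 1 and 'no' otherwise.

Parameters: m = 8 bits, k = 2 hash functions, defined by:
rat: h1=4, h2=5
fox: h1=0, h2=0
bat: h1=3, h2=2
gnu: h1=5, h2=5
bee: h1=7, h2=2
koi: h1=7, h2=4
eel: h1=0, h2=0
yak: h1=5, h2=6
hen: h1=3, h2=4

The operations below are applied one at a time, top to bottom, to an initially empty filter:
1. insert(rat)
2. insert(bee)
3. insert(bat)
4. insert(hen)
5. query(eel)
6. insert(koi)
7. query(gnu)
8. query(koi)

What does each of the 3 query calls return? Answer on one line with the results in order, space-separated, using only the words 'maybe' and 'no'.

Start: bits=00000000
Op 1: insert rat -> sets bits 4 5 -> bits=00001100
Op 2: insert bee -> sets bits 2 7 -> bits=00101101
Op 3: insert bat -> sets bits 2 3 -> bits=00111101
Op 4: insert hen -> sets bits 3 4 -> bits=00111101
Op 5: query eel -> checks bit0=0 (has a 0) -> no
Op 6: insert koi -> sets bits 4 7 -> bits=00111101
Op 7: query gnu -> checks bit5=1 (all 1) -> maybe
Op 8: query koi -> checks bit4=1, bit7=1 (all 1) -> maybe
Query results in order: no maybe maybe

Answer: no maybe maybe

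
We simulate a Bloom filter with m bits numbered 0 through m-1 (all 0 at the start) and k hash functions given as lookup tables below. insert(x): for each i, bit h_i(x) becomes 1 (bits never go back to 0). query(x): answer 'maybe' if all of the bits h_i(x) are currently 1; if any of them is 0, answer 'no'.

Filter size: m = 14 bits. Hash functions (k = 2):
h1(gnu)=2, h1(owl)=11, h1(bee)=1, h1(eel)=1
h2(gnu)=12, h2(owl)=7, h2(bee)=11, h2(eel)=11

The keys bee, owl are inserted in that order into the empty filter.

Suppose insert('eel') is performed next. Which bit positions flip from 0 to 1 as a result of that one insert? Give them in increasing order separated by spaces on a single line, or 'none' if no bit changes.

Start: bits=00000000000000
After insert 'bee': sets bits 1 11 -> bits=01000000000100
After insert 'owl': sets bits 7 11 -> bits=01000001000100
insert 'eel' would touch bits 1 11; currently bit1=1, bit11=1
Bits that are 0 among those (would change 0->1): none

Answer: none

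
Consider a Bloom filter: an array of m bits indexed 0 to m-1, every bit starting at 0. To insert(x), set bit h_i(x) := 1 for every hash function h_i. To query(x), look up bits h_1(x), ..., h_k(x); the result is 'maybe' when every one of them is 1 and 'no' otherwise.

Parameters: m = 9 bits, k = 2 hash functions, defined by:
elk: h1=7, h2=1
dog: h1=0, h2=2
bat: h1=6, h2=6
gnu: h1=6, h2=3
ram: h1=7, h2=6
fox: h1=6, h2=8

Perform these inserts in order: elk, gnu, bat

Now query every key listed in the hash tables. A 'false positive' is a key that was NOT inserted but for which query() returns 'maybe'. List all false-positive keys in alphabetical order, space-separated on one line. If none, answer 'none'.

Answer: ram

Derivation:
Start: bits=000000000
After insert 'elk': sets bits 1 7 -> bits=010000010
After insert 'gnu': sets bits 3 6 -> bits=010100110
After insert 'bat': sets bits 6 -> bits=010100110
Not inserted: dog fox ram — query each against bits=010100110:
query dog: checks bit0=0, bit2=0 (has a 0) -> no => not a false positive
query fox: checks bit6=1, bit8=0 (has a 0) -> no => not a false positive
query ram: checks bit6=1, bit7=1 (all 1) -> maybe => FALSE POSITIVE
False positives (alphabetical): ram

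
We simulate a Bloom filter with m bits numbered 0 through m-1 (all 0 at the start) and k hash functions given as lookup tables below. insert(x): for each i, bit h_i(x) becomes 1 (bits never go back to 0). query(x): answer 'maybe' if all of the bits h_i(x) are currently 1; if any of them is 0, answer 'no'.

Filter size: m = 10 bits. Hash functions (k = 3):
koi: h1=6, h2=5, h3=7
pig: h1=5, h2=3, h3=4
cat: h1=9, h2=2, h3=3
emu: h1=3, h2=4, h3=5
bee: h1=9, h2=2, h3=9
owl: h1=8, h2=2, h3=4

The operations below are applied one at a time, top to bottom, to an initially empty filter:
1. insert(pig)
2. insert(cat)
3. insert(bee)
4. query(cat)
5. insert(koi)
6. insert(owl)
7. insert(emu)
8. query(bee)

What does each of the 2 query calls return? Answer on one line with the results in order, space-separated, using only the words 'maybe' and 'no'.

Answer: maybe maybe

Derivation:
Start: bits=0000000000
Op 1: insert pig -> sets bits 3 4 5 -> bits=0001110000
Op 2: insert cat -> sets bits 2 3 9 -> bits=0011110001
Op 3: insert bee -> sets bits 2 9 -> bits=0011110001
Op 4: query cat -> checks bit2=1, bit3=1, bit9=1 (all 1) -> maybe
Op 5: insert koi -> sets bits 5 6 7 -> bits=0011111101
Op 6: insert owl -> sets bits 2 4 8 -> bits=0011111111
Op 7: insert emu -> sets bits 3 4 5 -> bits=0011111111
Op 8: query bee -> checks bit2=1, bit9=1 (all 1) -> maybe
Query results in order: maybe maybe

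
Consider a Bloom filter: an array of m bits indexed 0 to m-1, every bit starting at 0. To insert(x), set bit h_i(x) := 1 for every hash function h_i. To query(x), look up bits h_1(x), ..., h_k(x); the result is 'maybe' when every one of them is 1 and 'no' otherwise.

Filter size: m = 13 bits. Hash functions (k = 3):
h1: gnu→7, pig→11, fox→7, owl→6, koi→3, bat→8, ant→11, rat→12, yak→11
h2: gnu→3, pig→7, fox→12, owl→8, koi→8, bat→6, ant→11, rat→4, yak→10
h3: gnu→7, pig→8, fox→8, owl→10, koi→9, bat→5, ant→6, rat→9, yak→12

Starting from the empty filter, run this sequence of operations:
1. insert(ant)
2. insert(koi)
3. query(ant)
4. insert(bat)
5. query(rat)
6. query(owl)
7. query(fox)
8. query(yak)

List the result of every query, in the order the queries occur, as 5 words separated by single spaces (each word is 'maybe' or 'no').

Start: bits=0000000000000
Op 1: insert ant -> sets bits 6 11 -> bits=0000001000010
Op 2: insert koi -> sets bits 3 8 9 -> bits=0001001011010
Op 3: query ant -> checks bit6=1, bit11=1 (all 1) -> maybe
Op 4: insert bat -> sets bits 5 6 8 -> bits=0001011011010
Op 5: query rat -> checks bit4=0, bit9=1, bit12=0 (has a 0) -> no
Op 6: query owl -> checks bit6=1, bit8=1, bit10=0 (has a 0) -> no
Op 7: query fox -> checks bit7=0, bit8=1, bit12=0 (has a 0) -> no
Op 8: query yak -> checks bit10=0, bit11=1, bit12=0 (has a 0) -> no
Query results in order: maybe no no no no

Answer: maybe no no no no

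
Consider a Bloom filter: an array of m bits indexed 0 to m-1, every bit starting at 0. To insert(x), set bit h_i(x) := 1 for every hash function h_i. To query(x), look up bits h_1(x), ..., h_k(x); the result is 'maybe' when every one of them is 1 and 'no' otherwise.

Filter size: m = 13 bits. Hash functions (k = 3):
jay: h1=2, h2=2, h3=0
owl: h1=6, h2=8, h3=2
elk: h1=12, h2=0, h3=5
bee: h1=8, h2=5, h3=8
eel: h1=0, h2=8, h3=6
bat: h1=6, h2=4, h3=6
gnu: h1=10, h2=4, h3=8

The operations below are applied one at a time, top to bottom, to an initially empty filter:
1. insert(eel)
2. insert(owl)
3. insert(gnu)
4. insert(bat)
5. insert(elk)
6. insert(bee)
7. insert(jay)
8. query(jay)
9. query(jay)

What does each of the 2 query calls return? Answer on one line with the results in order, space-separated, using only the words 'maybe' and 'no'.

Start: bits=0000000000000
Op 1: insert eel -> sets bits 0 6 8 -> bits=1000001010000
Op 2: insert owl -> sets bits 2 6 8 -> bits=1010001010000
Op 3: insert gnu -> sets bits 4 8 10 -> bits=1010101010100
Op 4: insert bat -> sets bits 4 6 -> bits=1010101010100
Op 5: insert elk -> sets bits 0 5 12 -> bits=1010111010101
Op 6: insert bee -> sets bits 5 8 -> bits=1010111010101
Op 7: insert jay -> sets bits 0 2 -> bits=1010111010101
Op 8: query jay -> checks bit0=1, bit2=1 (all 1) -> maybe
Op 9: query jay -> checks bit0=1, bit2=1 (all 1) -> maybe
Query results in order: maybe maybe

Answer: maybe maybe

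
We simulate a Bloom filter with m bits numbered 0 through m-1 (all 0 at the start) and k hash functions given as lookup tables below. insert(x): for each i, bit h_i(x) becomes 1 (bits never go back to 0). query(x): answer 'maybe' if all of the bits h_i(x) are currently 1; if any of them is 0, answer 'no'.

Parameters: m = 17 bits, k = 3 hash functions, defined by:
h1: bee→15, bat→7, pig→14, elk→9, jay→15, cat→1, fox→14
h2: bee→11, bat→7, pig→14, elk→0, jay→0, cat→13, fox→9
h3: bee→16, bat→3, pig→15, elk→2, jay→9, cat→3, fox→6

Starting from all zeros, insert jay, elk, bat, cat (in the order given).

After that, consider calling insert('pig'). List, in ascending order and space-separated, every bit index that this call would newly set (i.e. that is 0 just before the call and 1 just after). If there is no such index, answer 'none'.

Answer: 14

Derivation:
Start: bits=00000000000000000
After insert 'jay': sets bits 0 9 15 -> bits=10000000010000010
After insert 'elk': sets bits 0 2 9 -> bits=10100000010000010
After insert 'bat': sets bits 3 7 -> bits=10110001010000010
After insert 'cat': sets bits 1 3 13 -> bits=11110001010001010
insert 'pig' would touch bits 14 15; currently bit14=0, bit15=1
Bits that are 0 among those (would change 0->1): 14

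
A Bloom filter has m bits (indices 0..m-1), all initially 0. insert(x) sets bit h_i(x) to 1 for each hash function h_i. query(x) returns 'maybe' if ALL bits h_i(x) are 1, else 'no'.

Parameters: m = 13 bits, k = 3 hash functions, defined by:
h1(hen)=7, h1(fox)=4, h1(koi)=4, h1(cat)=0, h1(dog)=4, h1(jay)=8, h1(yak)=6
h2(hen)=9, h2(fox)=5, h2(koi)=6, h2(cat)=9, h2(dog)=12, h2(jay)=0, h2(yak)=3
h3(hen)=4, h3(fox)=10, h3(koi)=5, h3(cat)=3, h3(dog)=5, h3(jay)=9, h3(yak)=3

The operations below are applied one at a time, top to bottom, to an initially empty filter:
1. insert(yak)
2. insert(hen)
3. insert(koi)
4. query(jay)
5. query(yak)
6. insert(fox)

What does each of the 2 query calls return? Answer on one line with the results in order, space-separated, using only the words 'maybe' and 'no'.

Start: bits=0000000000000
Op 1: insert yak -> sets bits 3 6 -> bits=0001001000000
Op 2: insert hen -> sets bits 4 7 9 -> bits=0001101101000
Op 3: insert koi -> sets bits 4 5 6 -> bits=0001111101000
Op 4: query jay -> checks bit0=0, bit8=0, bit9=1 (has a 0) -> no
Op 5: query yak -> checks bit3=1, bit6=1 (all 1) -> maybe
Op 6: insert fox -> sets bits 4 5 10 -> bits=0001111101100
Query results in order: no maybe

Answer: no maybe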